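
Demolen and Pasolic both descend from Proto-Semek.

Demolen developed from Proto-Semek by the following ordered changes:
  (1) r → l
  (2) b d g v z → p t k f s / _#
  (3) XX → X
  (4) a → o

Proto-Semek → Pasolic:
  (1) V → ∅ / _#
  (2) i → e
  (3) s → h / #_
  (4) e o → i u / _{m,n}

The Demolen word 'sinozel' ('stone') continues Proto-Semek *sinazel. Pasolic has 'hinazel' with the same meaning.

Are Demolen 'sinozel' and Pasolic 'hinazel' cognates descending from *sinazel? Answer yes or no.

Derive the expected Pasolic reflex of *sinazel:
Pasolic: start from *sinazel.
  rule 1: no change — sinazel
  rule 2 (vowel merger): sinazel → senazel
  rule 3 (debuccalisation): senazel → henazel
  rule 4 (pre-nasal raising): henazel → hinazel
  ⇒ Pasolic hinazel
Pasolic 'hinazel' matches the regular reflex exactly, so the pair is cognate.

yes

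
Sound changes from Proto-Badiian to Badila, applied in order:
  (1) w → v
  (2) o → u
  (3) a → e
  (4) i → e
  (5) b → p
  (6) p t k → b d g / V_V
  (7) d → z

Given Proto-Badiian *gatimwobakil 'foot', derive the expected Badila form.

Badila: start from *gatimwobakil.
  rule 1 (unconditioned shift): gatimwobakil → gatimvobakil
  rule 2 (vowel merger): gatimvobakil → gatimvubakil
  rule 3 (vowel merger): gatimvubakil → getimvubekil
  rule 4 (vowel merger): getimvubekil → getemvubekel
  rule 5 (unconditioned shift): getemvubekel → getemvupekel
  rule 6 (intervocalic voicing): getemvupekel → gedemvubegel
  rule 7 (unconditioned shift): gedemvubegel → gezemvubegel
  ⇒ Badila gezemvubegel

gezemvubegel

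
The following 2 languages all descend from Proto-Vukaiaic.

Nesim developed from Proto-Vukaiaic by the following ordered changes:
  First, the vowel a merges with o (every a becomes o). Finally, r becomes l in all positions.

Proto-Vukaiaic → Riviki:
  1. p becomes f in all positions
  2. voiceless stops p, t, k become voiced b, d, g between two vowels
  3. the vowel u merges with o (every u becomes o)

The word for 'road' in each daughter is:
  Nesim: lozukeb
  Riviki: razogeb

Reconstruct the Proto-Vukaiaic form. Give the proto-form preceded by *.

Position 5: Nesim has k, Riviki has g. Nesim preserves k here (none of its changes turn any other segment into k), so the proto-segment is *k.
Position 4: Nesim has u, Riviki has o. Nesim preserves u here (none of its changes turn any other segment into u), so the proto-segment is *u.
Verify the candidate proto-form against each daughter:
Nesim: start from *razukeb.
  rule 1 (vowel merger): razukeb → rozukeb
  rule 2 (unconditioned shift): rozukeb → lozukeb
  ⇒ Nesim lozukeb
Riviki: *razukeb
  razukeb (rule 1 does not apply)
  razukeb → razugeb   [intervocalic voicing]
  razugeb → razogeb   [vowel merger]
  giving Riviki razogeb.
Only *razukeb yields all of Nesim lozukeb, Riviki razogeb.

*razukeb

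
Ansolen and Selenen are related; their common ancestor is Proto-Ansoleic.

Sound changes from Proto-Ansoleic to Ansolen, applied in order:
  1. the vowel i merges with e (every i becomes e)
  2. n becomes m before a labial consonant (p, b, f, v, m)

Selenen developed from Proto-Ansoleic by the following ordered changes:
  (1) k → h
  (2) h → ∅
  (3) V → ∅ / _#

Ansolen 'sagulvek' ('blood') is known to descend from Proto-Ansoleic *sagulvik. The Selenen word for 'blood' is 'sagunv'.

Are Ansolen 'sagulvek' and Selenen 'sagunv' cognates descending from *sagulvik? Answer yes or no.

Derive the expected Selenen reflex of *sagulvik:
Selenen: *sagulvik
  sagulvik → sagulvih   [unconditioned shift]
  sagulvih → sagulvi   [h-loss]
  sagulvi → sagulv   [apocope]
  giving Selenen sagulv.
The regular Selenen reflex would be 'sagulv', but the attested form is 'sagunv'. The correspondence is irregular, so they are not cognates (the Selenen form has a different source).

no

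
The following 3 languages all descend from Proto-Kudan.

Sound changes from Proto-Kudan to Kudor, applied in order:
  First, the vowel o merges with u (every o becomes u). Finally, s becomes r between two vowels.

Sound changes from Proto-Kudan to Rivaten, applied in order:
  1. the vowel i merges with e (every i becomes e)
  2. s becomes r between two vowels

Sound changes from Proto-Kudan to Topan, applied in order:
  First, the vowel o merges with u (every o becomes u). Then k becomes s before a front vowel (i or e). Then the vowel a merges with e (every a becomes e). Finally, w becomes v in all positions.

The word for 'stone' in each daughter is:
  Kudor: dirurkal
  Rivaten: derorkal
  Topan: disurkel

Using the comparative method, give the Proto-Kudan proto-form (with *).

Position 7: Kudor has a, Rivaten has a, Topan has e. Kudor preserves a here (none of its changes turn any other segment into a), so the proto-segment is *a.
Position 3: Kudor has r, Rivaten has r, Topan has s. Taking the neighbouring segments as reconstructed: Kudor r could go back to *s or *r; Rivaten r could go back to *s or *r; Topan s can only go back to *s — the one source consistent with every daughter is *s.
Verify the candidate proto-form against each daughter:
Kudor: *disorkal > disurkal > dirurkal  (by vowel merger, rhotacism)
Rivaten: *disorkal > desorkal > derorkal  (by vowel merger, rhotacism)
Topan: start from *disorkal.
  rule 1 (vowel merger): disorkal → disurkal
  rule 2: no change — disurkal
  rule 3 (vowel merger): disurkal → disurkel
  rule 4: no change — disurkel
  ⇒ Topan disurkel
Only *disorkal yields all of Kudor dirurkal, Rivaten derorkal, Topan disurkel.

*disorkal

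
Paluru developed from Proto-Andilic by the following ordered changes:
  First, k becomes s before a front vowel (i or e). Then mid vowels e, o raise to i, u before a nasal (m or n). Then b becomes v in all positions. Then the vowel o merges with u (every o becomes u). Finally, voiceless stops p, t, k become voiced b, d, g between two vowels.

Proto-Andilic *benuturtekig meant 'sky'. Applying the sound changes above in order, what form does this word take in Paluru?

Paluru: *benuturtekig > benuturtesig > binuturtesig > vinuturtesig > vinudurtesig  (by palatalisation, pre-nasal raising, unconditioned shift, intervocalic voicing)

vinudurtesig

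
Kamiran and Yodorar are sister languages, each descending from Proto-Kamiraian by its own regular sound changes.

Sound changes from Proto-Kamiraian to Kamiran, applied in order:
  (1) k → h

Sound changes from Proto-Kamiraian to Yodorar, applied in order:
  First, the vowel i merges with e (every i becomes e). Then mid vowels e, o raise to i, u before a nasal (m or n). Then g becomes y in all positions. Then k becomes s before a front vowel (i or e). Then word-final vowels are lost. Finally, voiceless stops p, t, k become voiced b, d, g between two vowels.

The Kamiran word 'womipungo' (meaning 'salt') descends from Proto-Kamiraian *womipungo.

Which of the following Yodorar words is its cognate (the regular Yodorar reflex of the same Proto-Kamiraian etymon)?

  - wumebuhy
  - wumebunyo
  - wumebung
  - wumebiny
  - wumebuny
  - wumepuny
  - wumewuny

wumebuny

Yodorar: *womipungo
  womipungo → womepungo   [vowel merger]
  womepungo → wumepungo   [pre-nasal raising]
  wumepungo → wumepunyo   [unconditioned shift]
  wumepunyo (rule 4 does not apply)
  wumepunyo → wumepuny   [apocope]
  wumepuny → wumebuny   [intervocalic voicing]
  giving Yodorar wumebuny.
The other candidates each miss or misapply at least one Yodorar change.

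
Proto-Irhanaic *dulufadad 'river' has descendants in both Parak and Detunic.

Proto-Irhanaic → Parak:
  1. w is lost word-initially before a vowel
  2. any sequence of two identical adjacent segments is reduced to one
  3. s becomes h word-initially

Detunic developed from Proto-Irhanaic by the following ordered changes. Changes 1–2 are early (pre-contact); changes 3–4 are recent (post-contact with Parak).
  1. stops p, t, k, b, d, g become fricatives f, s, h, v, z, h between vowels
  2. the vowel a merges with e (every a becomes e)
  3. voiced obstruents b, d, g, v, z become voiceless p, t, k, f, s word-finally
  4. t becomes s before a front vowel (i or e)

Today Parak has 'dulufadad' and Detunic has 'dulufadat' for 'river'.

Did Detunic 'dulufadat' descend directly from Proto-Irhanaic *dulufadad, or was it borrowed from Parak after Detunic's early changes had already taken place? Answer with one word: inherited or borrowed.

borrowed

If inherited, *dulufadad would pass through all of Detunic's changes:
Detunic: start from *dulufadad.
  rule 1 (intervocalic lenition): dulufadad → dulufazad
  rule 2 (vowel merger): dulufazad → dulufezed
  rule 3 (final devoicing): dulufezed → dulufezet
  rule 4: no change — dulufezet
  ⇒ Detunic dulufezet
If borrowed from Parak 'dulufadad' after the early changes, it would undergo only the recent ones:
  rule 3 (final devoicing): dulufadad → dulufadat
  rule 4 (palatalisation): no change (dulufadat)
  ⇒ as a loan: dulufadat
Detunic 'dulufadat' matches the loan outcome 'dulufadat', not the inherited 'dulufezet' — it skipped the early Detunic changes, so it was borrowed from Parak.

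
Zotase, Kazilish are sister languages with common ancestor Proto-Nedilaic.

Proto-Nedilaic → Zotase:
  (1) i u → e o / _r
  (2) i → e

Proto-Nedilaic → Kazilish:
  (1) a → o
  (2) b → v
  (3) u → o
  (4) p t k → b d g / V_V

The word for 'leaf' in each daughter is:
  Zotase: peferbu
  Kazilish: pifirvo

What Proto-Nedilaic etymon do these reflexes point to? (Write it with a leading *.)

Position 7: Zotase has u, Kazilish has o. Zotase preserves u here (none of its changes turn any other segment into u), so the proto-segment is *u.
Position 2: Zotase has e, Kazilish has i. Kazilish preserves i here (none of its changes turn any other segment into i), so the proto-segment is *i.
Verify the candidate proto-form against each daughter:
Zotase: *pifirbu
  pifirbu → piferbu   [pre-rhotic lowering]
  piferbu → peferbu   [vowel merger]
  giving Zotase peferbu.
Kazilish: start from *pifirbu.
  rule 1: no change — pifirbu
  rule 2 (unconditioned shift): pifirbu → pifirvu
  rule 3 (vowel merger): pifirvu → pifirvo
  rule 4: no change — pifirvo
  ⇒ Kazilish pifirvo
No other proto-form is consistent with every reflex, so the reconstruction is *pifirbu.

*pifirbu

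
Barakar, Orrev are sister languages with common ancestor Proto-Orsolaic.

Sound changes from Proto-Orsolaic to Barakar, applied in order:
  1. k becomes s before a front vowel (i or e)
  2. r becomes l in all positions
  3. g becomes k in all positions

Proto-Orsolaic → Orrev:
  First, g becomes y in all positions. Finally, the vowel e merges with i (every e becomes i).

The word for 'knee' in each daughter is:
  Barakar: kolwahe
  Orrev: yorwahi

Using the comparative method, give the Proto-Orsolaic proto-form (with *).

*gorwahe

Position 7: Barakar has e, Orrev has i. Barakar preserves e here (none of its changes turn any other segment into e), so the proto-segment is *e.
Position 3: Barakar has l, Orrev has r. Orrev preserves r here (none of its changes turn any other segment into r), so the proto-segment is *r.
Position 1: Barakar has k, Orrev has y. Taking the neighbouring segments as reconstructed: Barakar k could go back to *k or *g; Orrev y could go back to *g or *y — the one source consistent with every daughter is *g.
This points to *gorwahe. Verify forward in each daughter:
Barakar: start from *gorwahe.
  rule 1: no change — gorwahe
  rule 2 (unconditioned shift): gorwahe → golwahe
  rule 3 (unconditioned shift): golwahe → kolwahe
  ⇒ Barakar kolwahe
Orrev: start from *gorwahe.
  rule 1 (unconditioned shift): gorwahe → yorwahe
  rule 2 (vowel merger): yorwahe → yorwahi
  ⇒ Orrev yorwahi
Only *gorwahe yields all of Barakar kolwahe, Orrev yorwahi.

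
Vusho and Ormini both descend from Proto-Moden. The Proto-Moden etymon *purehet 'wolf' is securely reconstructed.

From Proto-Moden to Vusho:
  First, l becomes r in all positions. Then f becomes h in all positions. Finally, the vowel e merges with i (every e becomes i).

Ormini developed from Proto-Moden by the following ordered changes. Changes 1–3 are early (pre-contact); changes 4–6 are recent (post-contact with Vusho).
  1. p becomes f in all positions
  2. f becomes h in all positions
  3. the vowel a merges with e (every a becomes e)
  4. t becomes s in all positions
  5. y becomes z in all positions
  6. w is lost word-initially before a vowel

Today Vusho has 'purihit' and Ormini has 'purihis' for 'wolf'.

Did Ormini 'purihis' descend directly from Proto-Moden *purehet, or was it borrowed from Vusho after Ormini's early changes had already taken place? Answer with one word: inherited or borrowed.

If inherited, *purehet would pass through all of Ormini's changes:
Ormini: start from *purehet.
  rule 1 (unconditioned shift): purehet → furehet
  rule 2 (unconditioned shift): furehet → hurehet
  rule 3: no change — hurehet
  rule 4 (unconditioned shift): hurehet → hurehes
  rule 5: no change — hurehes
  rule 6: no change — hurehes
  ⇒ Ormini hurehes
If borrowed from Vusho 'purihit' after the early changes, it would undergo only the recent ones:
  rule 4 (unconditioned shift): purihit → purihis
  rule 5 (unconditioned shift): no change (purihis)
  rule 6 (glide loss): no change (purihis)
  ⇒ as a loan: purihis
Ormini 'purihis' matches the loan outcome 'purihis', not the inherited 'hurehes' — it skipped the early Ormini changes, so it was borrowed from Vusho.

borrowed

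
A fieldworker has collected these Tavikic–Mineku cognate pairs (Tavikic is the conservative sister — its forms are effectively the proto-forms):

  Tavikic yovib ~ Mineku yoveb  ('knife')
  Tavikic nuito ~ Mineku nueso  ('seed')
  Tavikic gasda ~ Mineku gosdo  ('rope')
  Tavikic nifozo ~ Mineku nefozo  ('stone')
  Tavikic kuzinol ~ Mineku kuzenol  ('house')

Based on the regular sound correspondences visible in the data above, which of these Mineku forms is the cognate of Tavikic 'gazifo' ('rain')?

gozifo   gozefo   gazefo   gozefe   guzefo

gasda ~ gosdo — Tavikic a corresponds to Mineku o after a consonant, before a consonant other than r, m, n, p, b, f, v.
nifozo ~ nefozo — Tavikic i corresponds to Mineku e after a consonant, before a labial obstruent.
Applying these to Tavikic 'gazifo':
  gazifo → gozifo   (a→o after a consonant, before a consonant other than r, m, n, p, b, f, v)
  gozifo → gozefo   (i→e after a consonant, before a labial obstruent)
So the Mineku cognate is 'gozefo'.

gozefo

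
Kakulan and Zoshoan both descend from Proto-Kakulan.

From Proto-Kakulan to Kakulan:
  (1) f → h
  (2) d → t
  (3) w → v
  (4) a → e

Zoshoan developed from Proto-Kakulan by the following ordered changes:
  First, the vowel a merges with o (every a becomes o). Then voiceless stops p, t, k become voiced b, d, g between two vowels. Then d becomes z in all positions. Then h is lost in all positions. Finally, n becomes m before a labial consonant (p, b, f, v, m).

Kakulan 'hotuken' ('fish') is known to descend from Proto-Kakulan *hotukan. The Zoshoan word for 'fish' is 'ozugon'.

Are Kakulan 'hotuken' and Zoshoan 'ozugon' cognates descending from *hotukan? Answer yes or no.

yes

Derive the expected Zoshoan reflex of *hotukan:
Zoshoan: start from *hotukan.
  rule 1 (vowel merger): hotukan → hotukon
  rule 2 (intervocalic voicing): hotukon → hodugon
  rule 3 (unconditioned shift): hodugon → hozugon
  rule 4 (h-loss): hozugon → ozugon
  rule 5: no change — ozugon
  ⇒ Zoshoan ozugon
Zoshoan 'ozugon' matches the regular reflex exactly, so the pair is cognate.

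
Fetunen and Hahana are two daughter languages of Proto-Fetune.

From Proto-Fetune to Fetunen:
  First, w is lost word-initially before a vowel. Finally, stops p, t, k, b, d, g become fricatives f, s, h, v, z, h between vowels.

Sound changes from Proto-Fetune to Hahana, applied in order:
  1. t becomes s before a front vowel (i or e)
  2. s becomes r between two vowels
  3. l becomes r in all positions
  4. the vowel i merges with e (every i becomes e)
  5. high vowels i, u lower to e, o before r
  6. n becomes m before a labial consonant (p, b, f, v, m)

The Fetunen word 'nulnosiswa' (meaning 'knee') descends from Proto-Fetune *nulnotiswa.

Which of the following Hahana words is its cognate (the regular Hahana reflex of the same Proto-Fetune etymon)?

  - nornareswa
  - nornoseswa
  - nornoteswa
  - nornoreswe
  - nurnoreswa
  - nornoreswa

Hahana: start from *nulnotiswa.
  rule 1 (palatalisation): nulnotiswa → nulnosiswa
  rule 2 (rhotacism): nulnosiswa → nulnoriswa
  rule 3 (unconditioned shift): nulnoriswa → nurnoriswa
  rule 4 (vowel merger): nurnoriswa → nurnoreswa
  rule 5 (pre-rhotic lowering): nurnoreswa → nornoreswa
  rule 6: no change — nornoreswa
  ⇒ Hahana nornoreswa
The other candidates each miss or misapply at least one Hahana change.

nornoreswa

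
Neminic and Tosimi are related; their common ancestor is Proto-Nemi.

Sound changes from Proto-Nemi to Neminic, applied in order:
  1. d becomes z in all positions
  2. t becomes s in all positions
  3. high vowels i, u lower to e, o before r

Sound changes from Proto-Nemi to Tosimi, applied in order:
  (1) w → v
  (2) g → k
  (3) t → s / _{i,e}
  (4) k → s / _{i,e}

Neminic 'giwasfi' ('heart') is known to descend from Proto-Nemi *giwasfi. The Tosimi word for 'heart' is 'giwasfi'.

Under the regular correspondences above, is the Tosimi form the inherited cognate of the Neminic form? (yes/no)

Derive the expected Tosimi reflex of *giwasfi:
Tosimi: *giwasfi
  giwasfi → givasfi   [unconditioned shift]
  givasfi → kivasfi   [unconditioned shift]
  kivasfi (rule 3 does not apply)
  kivasfi → sivasfi   [palatalisation]
  giving Tosimi sivasfi.
The regular Tosimi reflex would be 'sivasfi', but the attested form is 'giwasfi'. The correspondence is irregular, so they are not cognates (the Tosimi form has a different source).

no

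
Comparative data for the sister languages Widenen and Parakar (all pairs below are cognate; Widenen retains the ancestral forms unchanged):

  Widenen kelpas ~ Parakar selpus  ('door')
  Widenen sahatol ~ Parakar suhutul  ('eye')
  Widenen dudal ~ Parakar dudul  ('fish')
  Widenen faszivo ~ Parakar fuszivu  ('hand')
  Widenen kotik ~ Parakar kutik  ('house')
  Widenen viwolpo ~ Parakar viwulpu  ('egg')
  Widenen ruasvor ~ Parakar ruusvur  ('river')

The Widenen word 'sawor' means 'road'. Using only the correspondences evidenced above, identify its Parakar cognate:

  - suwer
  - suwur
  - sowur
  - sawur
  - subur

kelpas ~ selpus, sahatol ~ suhutul — Widenen a corresponds to Parakar u after a consonant, before a consonant other than r, m, n, p, b, f, v.
ruasvor ~ ruusvur — Widenen o corresponds to Parakar u after a consonant, before r.
Applying these to Widenen 'sawor':
  sawor → suwor   (a→u after a consonant, before a consonant other than r, m, n, p, b, f, v)
  suwor → suwur   (o→u after a consonant, before r)
So the Parakar cognate is 'suwur'.

suwur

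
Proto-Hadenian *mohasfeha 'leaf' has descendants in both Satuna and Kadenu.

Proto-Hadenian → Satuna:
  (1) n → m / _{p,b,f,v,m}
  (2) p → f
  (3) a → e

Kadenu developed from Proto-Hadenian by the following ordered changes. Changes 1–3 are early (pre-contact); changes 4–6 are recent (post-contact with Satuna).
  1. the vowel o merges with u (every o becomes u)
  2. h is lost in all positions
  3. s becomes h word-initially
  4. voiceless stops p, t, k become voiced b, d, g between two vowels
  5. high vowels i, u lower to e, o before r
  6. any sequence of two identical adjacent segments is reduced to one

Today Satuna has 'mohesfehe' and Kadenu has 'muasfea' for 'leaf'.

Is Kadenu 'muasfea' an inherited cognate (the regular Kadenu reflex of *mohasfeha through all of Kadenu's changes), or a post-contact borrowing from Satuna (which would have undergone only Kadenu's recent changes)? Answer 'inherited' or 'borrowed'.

If inherited, *mohasfeha would pass through all of Kadenu's changes:
Kadenu: *mohasfeha
  mohasfeha → muhasfeha   [vowel merger]
  muhasfeha → muasfea   [h-loss]
  muasfea (rule 3 does not apply)
  muasfea (rule 4 does not apply)
  muasfea (rule 5 does not apply)
  muasfea (rule 6 does not apply)
  giving Kadenu muasfea.
If borrowed from Satuna 'mohesfehe' after the early changes, it would undergo only the recent ones:
  rule 4 (intervocalic voicing): no change (mohesfehe)
  rule 5 (pre-rhotic lowering): no change (mohesfehe)
  rule 6 (degemination): no change (mohesfehe)
  ⇒ as a loan: mohesfehe
Kadenu 'muasfea' matches the inherited outcome exactly, so it is an inherited cognate, not a loan.

inherited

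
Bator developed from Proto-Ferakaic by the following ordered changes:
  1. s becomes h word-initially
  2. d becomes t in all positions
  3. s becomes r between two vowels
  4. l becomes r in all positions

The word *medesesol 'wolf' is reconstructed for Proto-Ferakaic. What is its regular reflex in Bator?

metereror

Bator: start from *medesesol.
  rule 1: no change — medesesol
  rule 2 (unconditioned shift): medesesol → metesesol
  rule 3 (rhotacism): metesesol → metererol
  rule 4 (unconditioned shift): metererol → metereror
  ⇒ Bator metereror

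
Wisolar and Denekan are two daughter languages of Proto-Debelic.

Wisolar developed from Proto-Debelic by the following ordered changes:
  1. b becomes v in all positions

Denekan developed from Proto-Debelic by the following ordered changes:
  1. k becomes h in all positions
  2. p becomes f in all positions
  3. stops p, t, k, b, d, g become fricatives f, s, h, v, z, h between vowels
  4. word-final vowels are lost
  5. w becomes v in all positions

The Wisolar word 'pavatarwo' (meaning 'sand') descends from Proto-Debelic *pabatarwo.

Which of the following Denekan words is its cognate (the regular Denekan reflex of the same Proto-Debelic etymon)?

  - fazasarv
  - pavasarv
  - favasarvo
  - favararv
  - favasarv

Denekan: *pabatarwo
  pabatarwo (rule 1 does not apply)
  pabatarwo → fabatarwo   [unconditioned shift]
  fabatarwo → favasarwo   [intervocalic lenition]
  favasarwo → favasarw   [apocope]
  favasarw → favasarv   [unconditioned shift]
  giving Denekan favasarv.

favasarv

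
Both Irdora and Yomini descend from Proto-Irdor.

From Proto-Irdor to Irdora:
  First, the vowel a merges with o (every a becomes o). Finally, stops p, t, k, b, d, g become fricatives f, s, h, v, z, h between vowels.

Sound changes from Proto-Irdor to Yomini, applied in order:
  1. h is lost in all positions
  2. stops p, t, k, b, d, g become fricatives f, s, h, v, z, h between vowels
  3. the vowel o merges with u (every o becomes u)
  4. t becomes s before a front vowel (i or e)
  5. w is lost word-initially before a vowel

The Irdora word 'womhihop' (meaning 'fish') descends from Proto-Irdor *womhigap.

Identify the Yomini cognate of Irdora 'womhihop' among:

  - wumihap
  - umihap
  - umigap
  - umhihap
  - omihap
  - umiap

Yomini: start from *womhigap.
  rule 1 (h-loss): womhigap → womigap
  rule 2 (intervocalic lenition): womigap → womihap
  rule 3 (vowel merger): womihap → wumihap
  rule 4: no change — wumihap
  rule 5 (glide loss): wumihap → umihap
  ⇒ Yomini umihap
Only 'umihap' matches the regular Yomini development of *womhigap.

umihap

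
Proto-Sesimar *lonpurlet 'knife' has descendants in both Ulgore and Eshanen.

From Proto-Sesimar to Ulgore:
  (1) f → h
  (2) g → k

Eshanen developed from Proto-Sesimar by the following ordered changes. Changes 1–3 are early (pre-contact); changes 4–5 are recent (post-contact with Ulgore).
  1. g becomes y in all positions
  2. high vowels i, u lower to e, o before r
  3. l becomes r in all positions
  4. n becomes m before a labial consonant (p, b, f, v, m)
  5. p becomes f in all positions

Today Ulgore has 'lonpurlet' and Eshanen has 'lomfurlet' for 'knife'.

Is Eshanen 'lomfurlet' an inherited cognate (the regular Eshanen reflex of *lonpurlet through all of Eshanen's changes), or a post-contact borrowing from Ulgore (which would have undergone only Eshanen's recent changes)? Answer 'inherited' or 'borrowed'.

borrowed

If inherited, *lonpurlet would pass through all of Eshanen's changes:
Eshanen: *lonpurlet > lonporlet > ronporret > romporret > romforret  (by pre-rhotic lowering, unconditioned shift, nasal place assimilation, unconditioned shift)
If borrowed from Ulgore 'lonpurlet' after the early changes, it would undergo only the recent ones:
  rule 4 (nasal place assimilation): lonpurlet → lompurlet
  rule 5 (unconditioned shift): lompurlet → lomfurlet
  ⇒ as a loan: lomfurlet
Eshanen 'lomfurlet' matches the loan outcome 'lomfurlet', not the inherited 'romforret' — it skipped the early Eshanen changes, so it was borrowed from Ulgore.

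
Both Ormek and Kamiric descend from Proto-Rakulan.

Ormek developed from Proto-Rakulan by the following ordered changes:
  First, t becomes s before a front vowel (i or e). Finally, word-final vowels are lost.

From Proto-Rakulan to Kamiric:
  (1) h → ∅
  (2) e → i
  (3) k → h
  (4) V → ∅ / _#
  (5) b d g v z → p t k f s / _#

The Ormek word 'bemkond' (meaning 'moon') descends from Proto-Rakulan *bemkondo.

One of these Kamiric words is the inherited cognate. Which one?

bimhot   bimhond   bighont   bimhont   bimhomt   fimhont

bimhont

Kamiric: start from *bemkondo.
  rule 1: no change — bemkondo
  rule 2 (vowel merger): bemkondo → bimkondo
  rule 3 (unconditioned shift): bimkondo → bimhondo
  rule 4 (apocope): bimhondo → bimhond
  rule 5 (final devoicing): bimhond → bimhont
  ⇒ Kamiric bimhont
Among the options, 'bimhont' alone shows every Kamiric change applied in order.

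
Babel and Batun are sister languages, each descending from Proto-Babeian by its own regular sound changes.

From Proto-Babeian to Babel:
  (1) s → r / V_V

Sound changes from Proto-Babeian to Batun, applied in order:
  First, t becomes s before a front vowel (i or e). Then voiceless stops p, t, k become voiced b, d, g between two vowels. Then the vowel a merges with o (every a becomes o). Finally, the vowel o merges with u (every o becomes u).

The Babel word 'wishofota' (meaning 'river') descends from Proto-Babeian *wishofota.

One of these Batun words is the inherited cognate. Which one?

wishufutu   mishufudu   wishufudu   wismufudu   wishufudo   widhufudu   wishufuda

wishufudu

Batun: start from *wishofota.
  rule 1: no change — wishofota
  rule 2 (intervocalic voicing): wishofota → wishofoda
  rule 3 (vowel merger): wishofoda → wishofodo
  rule 4 (vowel merger): wishofodo → wishufudu
  ⇒ Batun wishufudu
Only 'wishufudu' matches the regular Batun development of *wishofota.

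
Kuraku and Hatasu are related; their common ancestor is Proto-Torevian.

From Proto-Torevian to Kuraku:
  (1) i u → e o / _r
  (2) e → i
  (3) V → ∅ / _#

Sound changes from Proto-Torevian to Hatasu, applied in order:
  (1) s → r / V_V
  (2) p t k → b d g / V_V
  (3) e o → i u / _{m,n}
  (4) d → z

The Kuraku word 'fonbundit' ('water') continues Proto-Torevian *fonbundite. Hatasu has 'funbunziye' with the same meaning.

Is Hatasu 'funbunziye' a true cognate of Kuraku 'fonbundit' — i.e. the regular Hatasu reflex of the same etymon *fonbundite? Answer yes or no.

Derive the expected Hatasu reflex of *fonbundite:
Hatasu: start from *fonbundite.
  rule 1: no change — fonbundite
  rule 2 (intervocalic voicing): fonbundite → fonbundide
  rule 3 (pre-nasal raising): fonbundide → funbundide
  rule 4 (unconditioned shift): funbundide → funbunzize
  ⇒ Hatasu funbunzize
The regular Hatasu reflex would be 'funbunzize', but the attested form is 'funbunziye'. The correspondence is irregular, so they are not cognates (the Hatasu form has a different source).

no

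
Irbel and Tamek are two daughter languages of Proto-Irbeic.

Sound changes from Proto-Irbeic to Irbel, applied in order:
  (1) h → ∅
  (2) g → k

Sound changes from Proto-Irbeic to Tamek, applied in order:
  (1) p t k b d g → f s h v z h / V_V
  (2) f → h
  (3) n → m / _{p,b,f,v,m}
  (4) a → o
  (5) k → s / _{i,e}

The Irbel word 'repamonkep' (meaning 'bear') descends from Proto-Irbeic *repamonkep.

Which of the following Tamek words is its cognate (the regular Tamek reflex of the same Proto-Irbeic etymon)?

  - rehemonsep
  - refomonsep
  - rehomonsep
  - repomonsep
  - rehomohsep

Tamek: *repamonkep > refamonkep > rehamonkep > rehomonkep > rehomonsep  (by intervocalic lenition, unconditioned shift, vowel merger, palatalisation)

rehomonsep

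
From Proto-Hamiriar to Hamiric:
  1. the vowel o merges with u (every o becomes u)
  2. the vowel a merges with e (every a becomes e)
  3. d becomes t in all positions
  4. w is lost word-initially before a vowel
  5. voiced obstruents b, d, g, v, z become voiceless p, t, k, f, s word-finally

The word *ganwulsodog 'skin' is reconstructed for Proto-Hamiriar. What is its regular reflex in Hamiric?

genwulsutuk

Hamiric: start from *ganwulsodog.
  rule 1 (vowel merger): ganwulsodog → ganwulsudug
  rule 2 (vowel merger): ganwulsudug → genwulsudug
  rule 3 (unconditioned shift): genwulsudug → genwulsutug
  rule 4: no change — genwulsutug
  rule 5 (final devoicing): genwulsutug → genwulsutuk
  ⇒ Hamiric genwulsutuk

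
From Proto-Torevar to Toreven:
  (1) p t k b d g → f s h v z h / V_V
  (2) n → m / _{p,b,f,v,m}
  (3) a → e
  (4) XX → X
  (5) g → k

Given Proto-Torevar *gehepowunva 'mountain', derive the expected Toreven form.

kehefowumve

Toreven: *gehepowunva > gehefowunva > gehefowumva > gehefowumve > kehefowumve  (by intervocalic lenition, nasal place assimilation, vowel merger, unconditioned shift)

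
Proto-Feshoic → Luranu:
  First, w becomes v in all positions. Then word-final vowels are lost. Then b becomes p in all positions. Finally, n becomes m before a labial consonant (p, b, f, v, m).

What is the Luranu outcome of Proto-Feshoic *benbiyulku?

Luranu: *benbiyulku
  benbiyulku (rule 1 does not apply)
  benbiyulku → benbiyulk   [apocope]
  benbiyulk → penpiyulk   [unconditioned shift]
  penpiyulk → pempiyulk   [nasal place assimilation]
  giving Luranu pempiyulk.

pempiyulk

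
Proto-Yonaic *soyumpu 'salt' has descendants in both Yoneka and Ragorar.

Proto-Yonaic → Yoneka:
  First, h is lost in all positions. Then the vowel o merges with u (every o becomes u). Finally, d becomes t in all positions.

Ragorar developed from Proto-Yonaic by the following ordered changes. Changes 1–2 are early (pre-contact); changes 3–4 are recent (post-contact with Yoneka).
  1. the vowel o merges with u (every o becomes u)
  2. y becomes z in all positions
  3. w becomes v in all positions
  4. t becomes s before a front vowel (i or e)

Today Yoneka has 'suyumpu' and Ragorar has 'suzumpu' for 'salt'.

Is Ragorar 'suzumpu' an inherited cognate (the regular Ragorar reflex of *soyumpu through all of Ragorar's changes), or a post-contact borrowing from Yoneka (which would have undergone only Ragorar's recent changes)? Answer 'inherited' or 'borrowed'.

inherited

If inherited, *soyumpu would pass through all of Ragorar's changes:
Ragorar: start from *soyumpu.
  rule 1 (vowel merger): soyumpu → suyumpu
  rule 2 (unconditioned shift): suyumpu → suzumpu
  rule 3: no change — suzumpu
  rule 4: no change — suzumpu
  ⇒ Ragorar suzumpu
If borrowed from Yoneka 'suyumpu' after the early changes, it would undergo only the recent ones:
  rule 3 (unconditioned shift): no change (suyumpu)
  rule 4 (palatalisation): no change (suyumpu)
  ⇒ as a loan: suyumpu
Ragorar 'suzumpu' matches the inherited outcome exactly, so it is an inherited cognate, not a loan.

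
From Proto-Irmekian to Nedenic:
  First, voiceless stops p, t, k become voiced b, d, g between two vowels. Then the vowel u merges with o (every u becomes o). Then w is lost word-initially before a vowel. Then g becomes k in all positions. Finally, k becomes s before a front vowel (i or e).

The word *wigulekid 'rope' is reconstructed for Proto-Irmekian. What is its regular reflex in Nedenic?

ikolesid

Nedenic: *wigulekid > wigulegid > wigolegid > igolegid > ikolekid > ikolesid  (by intervocalic voicing, vowel merger, glide loss, unconditioned shift, palatalisation)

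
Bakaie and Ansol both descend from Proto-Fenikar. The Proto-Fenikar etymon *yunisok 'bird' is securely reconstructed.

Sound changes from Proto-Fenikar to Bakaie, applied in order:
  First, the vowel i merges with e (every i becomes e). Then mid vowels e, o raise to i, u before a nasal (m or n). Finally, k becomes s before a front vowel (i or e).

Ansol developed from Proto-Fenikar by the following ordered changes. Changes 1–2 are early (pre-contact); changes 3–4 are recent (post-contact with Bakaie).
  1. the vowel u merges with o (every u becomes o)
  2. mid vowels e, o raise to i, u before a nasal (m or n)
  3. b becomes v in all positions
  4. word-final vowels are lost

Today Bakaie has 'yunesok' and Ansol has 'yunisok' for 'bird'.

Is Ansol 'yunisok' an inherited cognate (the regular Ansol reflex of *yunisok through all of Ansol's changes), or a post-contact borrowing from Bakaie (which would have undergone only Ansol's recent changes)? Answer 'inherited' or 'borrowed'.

inherited

If inherited, *yunisok would pass through all of Ansol's changes:
Ansol: *yunisok > yonisok > yunisok  (by vowel merger, pre-nasal raising)
If borrowed from Bakaie 'yunesok' after the early changes, it would undergo only the recent ones:
  rule 3 (unconditioned shift): no change (yunesok)
  rule 4 (apocope): no change (yunesok)
  ⇒ as a loan: yunesok
Ansol 'yunisok' matches the inherited outcome exactly, so it is an inherited cognate, not a loan.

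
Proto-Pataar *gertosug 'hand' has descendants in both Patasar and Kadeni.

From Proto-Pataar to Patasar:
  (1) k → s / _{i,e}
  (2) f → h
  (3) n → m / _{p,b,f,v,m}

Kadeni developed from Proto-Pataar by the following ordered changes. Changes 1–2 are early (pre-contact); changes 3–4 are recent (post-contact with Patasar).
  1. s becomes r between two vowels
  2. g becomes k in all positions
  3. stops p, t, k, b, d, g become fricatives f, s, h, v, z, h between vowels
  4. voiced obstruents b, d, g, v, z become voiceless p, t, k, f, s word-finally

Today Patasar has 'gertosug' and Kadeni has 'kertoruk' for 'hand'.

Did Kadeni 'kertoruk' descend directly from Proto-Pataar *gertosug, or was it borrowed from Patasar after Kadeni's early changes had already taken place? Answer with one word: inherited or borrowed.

If inherited, *gertosug would pass through all of Kadeni's changes:
Kadeni: *gertosug
  gertosug → gertorug   [rhotacism]
  gertorug → kertoruk   [unconditioned shift]
  kertoruk (rule 3 does not apply)
  kertoruk (rule 4 does not apply)
  giving Kadeni kertoruk.
If borrowed from Patasar 'gertosug' after the early changes, it would undergo only the recent ones:
  rule 3 (intervocalic lenition): no change (gertosug)
  rule 4 (final devoicing): gertosug → gertosuk
  ⇒ as a loan: gertosuk
Kadeni 'kertoruk' matches the inherited outcome exactly, so it is an inherited cognate, not a loan.

inherited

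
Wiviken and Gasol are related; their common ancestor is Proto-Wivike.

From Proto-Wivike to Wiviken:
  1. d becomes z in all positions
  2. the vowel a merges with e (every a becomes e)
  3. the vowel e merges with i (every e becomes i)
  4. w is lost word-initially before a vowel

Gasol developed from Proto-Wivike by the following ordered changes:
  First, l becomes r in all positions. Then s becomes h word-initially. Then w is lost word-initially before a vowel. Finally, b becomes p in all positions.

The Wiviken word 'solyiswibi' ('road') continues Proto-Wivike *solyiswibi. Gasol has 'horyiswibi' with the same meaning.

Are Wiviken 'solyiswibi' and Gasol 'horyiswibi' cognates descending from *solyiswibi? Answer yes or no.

Derive the expected Gasol reflex of *solyiswibi:
Gasol: *solyiswibi > soryiswibi > horyiswibi > horyiswipi  (by unconditioned shift, debuccalisation, unconditioned shift)
The regular Gasol reflex would be 'horyiswipi', but the attested form is 'horyiswibi'. The correspondence is irregular, so they are not cognates (the Gasol form has a different source).

no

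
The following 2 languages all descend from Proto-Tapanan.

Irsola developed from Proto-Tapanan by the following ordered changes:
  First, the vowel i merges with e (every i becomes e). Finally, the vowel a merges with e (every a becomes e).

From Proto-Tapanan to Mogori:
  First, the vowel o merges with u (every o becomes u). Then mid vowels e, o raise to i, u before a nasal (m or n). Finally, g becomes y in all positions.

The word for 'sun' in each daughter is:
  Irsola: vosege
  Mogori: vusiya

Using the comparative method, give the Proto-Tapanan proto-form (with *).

Position 4: Irsola has e, Mogori has i. Taking the neighbouring segments as reconstructed: Irsola e could go back to *a or *e or *i; Mogori i can only go back to *i — the one source consistent with every daughter is *i.
Position 2: Irsola has o, Mogori has u. Irsola preserves o here (none of its changes turn any other segment into o), so the proto-segment is *o.
Position 5: Irsola has g, Mogori has y. Irsola preserves g here (none of its changes turn any other segment into g), so the proto-segment is *g.
Continuing position by position gives *vosiga; check it forward:
Irsola: start from *vosiga.
  rule 1 (vowel merger): vosiga → vosega
  rule 2 (vowel merger): vosega → vosege
  ⇒ Irsola vosege
Mogori: *vosiga > vusiga > vusiya  (by vowel merger, unconditioned shift)
*vosiga is the unique common source.

*vosiga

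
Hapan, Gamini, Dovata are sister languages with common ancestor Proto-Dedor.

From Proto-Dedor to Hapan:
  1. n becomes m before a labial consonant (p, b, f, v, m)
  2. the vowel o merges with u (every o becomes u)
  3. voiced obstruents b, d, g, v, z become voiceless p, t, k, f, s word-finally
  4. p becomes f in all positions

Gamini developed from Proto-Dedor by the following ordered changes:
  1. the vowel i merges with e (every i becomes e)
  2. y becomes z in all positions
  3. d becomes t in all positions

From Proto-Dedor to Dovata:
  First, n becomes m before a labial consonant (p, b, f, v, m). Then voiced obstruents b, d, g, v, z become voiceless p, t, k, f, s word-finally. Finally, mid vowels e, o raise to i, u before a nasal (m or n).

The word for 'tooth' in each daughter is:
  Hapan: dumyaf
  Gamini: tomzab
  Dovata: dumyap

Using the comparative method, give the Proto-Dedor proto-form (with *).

Position 1: Hapan has d, Gamini has t, Dovata has d. Hapan preserves d here (none of its changes turn any other segment into d), so the proto-segment is *d.
Position 4: Hapan has y, Gamini has z, Dovata has y. Hapan preserves y here (none of its changes turn any other segment into y), so the proto-segment is *y.
Continuing position by position gives *domyab; check it forward:
Hapan: *domyab
  domyab (rule 1 does not apply)
  domyab → dumyab   [vowel merger]
  dumyab → dumyap   [final devoicing]
  dumyap → dumyaf   [unconditioned shift]
  giving Hapan dumyaf.
Gamini: *domyab > domzab > tomzab  (by unconditioned shift, unconditioned shift)
Dovata: *domyab > domyap > dumyap  (by final devoicing, pre-nasal raising)
No other proto-form is consistent with every reflex, so the reconstruction is *domyab.

*domyab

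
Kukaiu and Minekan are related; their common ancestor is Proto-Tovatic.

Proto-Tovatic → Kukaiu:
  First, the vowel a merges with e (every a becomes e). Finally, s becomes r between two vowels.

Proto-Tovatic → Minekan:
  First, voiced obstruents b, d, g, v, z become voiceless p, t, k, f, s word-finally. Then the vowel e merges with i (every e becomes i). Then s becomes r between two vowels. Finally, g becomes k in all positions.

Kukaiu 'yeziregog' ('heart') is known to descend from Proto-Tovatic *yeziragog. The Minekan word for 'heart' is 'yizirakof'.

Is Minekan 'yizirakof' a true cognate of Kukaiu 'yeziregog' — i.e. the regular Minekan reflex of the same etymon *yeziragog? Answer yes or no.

no

Derive the expected Minekan reflex of *yeziragog:
Minekan: start from *yeziragog.
  rule 1 (final devoicing): yeziragog → yeziragok
  rule 2 (vowel merger): yeziragok → yiziragok
  rule 3: no change — yiziragok
  rule 4 (unconditioned shift): yiziragok → yizirakok
  ⇒ Minekan yizirakok
The regular Minekan reflex would be 'yizirakok', but the attested form is 'yizirakof'. The correspondence is irregular, so they are not cognates (the Minekan form has a different source).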